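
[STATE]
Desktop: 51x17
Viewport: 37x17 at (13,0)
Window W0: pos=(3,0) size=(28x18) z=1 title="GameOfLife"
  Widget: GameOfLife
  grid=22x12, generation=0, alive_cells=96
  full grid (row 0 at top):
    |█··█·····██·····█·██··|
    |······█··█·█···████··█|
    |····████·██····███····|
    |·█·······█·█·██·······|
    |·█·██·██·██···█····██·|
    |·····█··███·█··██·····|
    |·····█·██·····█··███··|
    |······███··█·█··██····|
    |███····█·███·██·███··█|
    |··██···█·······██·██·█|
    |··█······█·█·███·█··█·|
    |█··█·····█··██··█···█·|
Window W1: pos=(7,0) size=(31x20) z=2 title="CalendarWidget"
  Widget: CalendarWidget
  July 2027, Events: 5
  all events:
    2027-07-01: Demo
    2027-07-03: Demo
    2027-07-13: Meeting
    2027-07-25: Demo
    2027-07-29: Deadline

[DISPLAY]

━━━━━━━━━━━━━━━━━━━━━━━━┓            
ndarWidget              ┃            
────────────────────────┨            
     July 2027          ┃            
 We Th Fr Sa Su         ┃            
     1*  2  3*  4       ┃            
  7  8  9 10 11         ┃            
* 14 15 16 17 18        ┃            
 21 22 23 24 25*        ┃            
 28 29* 30 31           ┃            
                        ┃            
                        ┃            
                        ┃            
                        ┃            
                        ┃            
                        ┃            
                        ┃            


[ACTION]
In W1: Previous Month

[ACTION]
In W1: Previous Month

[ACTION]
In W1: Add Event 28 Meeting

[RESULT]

━━━━━━━━━━━━━━━━━━━━━━━━┓            
ndarWidget              ┃            
────────────────────────┨            
      May 2027          ┃            
 We Th Fr Sa Su         ┃            
           1  2         ┃            
  5  6  7  8  9         ┃            
 12 13 14 15 16         ┃            
 19 20 21 22 23         ┃            
 26 27 28* 29 30        ┃            
                        ┃            
                        ┃            
                        ┃            
                        ┃            
                        ┃            
                        ┃            
                        ┃            


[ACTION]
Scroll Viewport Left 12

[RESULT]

  ┏━━━┏━━━━━━━━━━━━━━━━━━━━━━━━━━━━━┓
  ┃ Ga┃ CalendarWidget              ┃
  ┠───┠─────────────────────────────┨
  ┃Gen┃           May 2027          ┃
  ┃█··┃Mo Tu We Th Fr Sa Su         ┃
  ┃···┃                1  2         ┃
  ┃···┃ 3  4  5  6  7  8  9         ┃
  ┃·█·┃10 11 12 13 14 15 16         ┃
  ┃·█·┃17 18 19 20 21 22 23         ┃
  ┃···┃24 25 26 27 28* 29 30        ┃
  ┃···┃31                           ┃
  ┃···┃                             ┃
  ┃███┃                             ┃
  ┃··█┃                             ┃
  ┃··█┃                             ┃
  ┃█··┃                             ┃
  ┃   ┃                             ┃


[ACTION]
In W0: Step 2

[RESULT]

  ┏━━━┏━━━━━━━━━━━━━━━━━━━━━━━━━━━━━┓
  ┃ Ga┃ CalendarWidget              ┃
  ┠───┠─────────────────────────────┨
  ┃Gen┃           May 2027          ┃
  ┃···┃Mo Tu We Th Fr Sa Su         ┃
  ┃···┃                1  2         ┃
  ┃···┃ 3  4  5  6  7  8  9         ┃
  ┃··█┃10 11 12 13 14 15 16         ┃
  ┃··█┃17 18 19 20 21 22 23         ┃
  ┃···┃24 25 26 27 28* 29 30        ┃
  ┃···┃31                           ┃
  ┃·█·┃                             ┃
  ┃·█·┃                             ┃
  ┃···┃                             ┃
  ┃··█┃                             ┃
  ┃···┃                             ┃
  ┃   ┃                             ┃


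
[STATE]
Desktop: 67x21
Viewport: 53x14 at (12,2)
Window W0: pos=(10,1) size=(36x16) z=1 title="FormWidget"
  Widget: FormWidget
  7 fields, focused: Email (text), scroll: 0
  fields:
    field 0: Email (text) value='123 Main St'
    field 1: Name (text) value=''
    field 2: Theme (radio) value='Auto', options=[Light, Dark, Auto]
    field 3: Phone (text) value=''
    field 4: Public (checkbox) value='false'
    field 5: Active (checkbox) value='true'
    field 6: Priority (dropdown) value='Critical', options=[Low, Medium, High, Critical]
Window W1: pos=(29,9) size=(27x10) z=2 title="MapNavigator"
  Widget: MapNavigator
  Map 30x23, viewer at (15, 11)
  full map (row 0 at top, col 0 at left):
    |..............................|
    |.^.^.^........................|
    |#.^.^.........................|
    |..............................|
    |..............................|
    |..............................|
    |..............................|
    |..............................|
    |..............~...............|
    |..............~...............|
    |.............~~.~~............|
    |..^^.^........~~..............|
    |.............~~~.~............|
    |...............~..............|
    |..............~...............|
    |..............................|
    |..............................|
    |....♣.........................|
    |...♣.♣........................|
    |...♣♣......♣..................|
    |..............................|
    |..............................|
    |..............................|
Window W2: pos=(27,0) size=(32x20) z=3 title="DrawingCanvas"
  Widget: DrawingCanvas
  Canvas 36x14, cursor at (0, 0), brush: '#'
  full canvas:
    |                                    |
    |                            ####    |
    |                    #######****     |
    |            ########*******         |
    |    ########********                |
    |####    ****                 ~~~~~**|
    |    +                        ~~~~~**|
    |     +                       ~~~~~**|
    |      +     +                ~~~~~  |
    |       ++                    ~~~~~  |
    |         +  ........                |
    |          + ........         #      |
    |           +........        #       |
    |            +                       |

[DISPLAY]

FormWidget     ┠──────────────────────────────┨      
───────────────┃+                             ┃      
 Email:      [1┃                            ##┃      
 Name:       [ ┃                    #######***┃      
 Theme:      ( ┃            ########*******   ┃      
 Phone:      [ ┃    ########********          ┃      
 Public:     [ ┃####    ****                 ~┃      
 Active:     [x┃    +                        ~┃      
 Priority:   [C┃     +                       ~┃      
               ┃      +     +                ~┃      
               ┃       ++                    ~┃      
               ┃         +  ........          ┃      
               ┃          + ........         #┃      
               ┃           +........        # ┃      


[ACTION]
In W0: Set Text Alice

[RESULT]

FormWidget     ┠──────────────────────────────┨      
───────────────┃+                             ┃      
 Email:      [A┃                            ##┃      
 Name:       [ ┃                    #######***┃      
 Theme:      ( ┃            ########*******   ┃      
 Phone:      [ ┃    ########********          ┃      
 Public:     [ ┃####    ****                 ~┃      
 Active:     [x┃    +                        ~┃      
 Priority:   [C┃     +                       ~┃      
               ┃      +     +                ~┃      
               ┃       ++                    ~┃      
               ┃         +  ........          ┃      
               ┃          + ........         #┃      
               ┃           +........        # ┃      


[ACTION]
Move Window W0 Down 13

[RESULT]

               ┠──────────────────────────────┨      
               ┃+                             ┃      
               ┃                            ##┃      
━━━━━━━━━━━━━━━┃                    #######***┃      
FormWidget     ┃            ########*******   ┃      
───────────────┃    ########********          ┃      
 Email:      [A┃####    ****                 ~┃      
 Name:       [ ┃    +                        ~┃      
 Theme:      ( ┃     +                       ~┃      
 Phone:      [ ┃      +     +                ~┃      
 Public:     [ ┃       ++                    ~┃      
 Active:     [x┃         +  ........          ┃      
 Priority:   [C┃          + ........         #┃      
               ┃           +........        # ┃      


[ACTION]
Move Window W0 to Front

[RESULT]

               ┠──────────────────────────────┨      
               ┃+                             ┃      
               ┃                            ##┃      
━━━━━━━━━━━━━━━━━━━━━━━━━━━━━━━━━┓  #######***┃      
FormWidget                       ┃##*******   ┃      
─────────────────────────────────┨**          ┃      
 Email:      [Alice             ]┃           ~┃      
 Name:       [                  ]┃           ~┃      
 Theme:      ( ) Light  ( ) Dark ┃           ~┃      
 Phone:      [                  ]┃           ~┃      
 Public:     [ ]                 ┃           ~┃      
 Active:     [x]                 ┃..          ┃      
 Priority:   [Critical         ▼]┃..         #┃      
                                 ┃..        # ┃      


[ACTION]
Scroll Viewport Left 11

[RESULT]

                          ┠──────────────────────────
                          ┃+                         
                          ┃                          
         ┏━━━━━━━━━━━━━━━━━━━━━━━━━━━━━━━━━━┓  ######
         ┃ FormWidget                       ┃##******
         ┠──────────────────────────────────┨**      
         ┃> Email:      [Alice             ]┃        
         ┃  Name:       [                  ]┃        
         ┃  Theme:      ( ) Light  ( ) Dark ┃        
         ┃  Phone:      [                  ]┃        
         ┃  Public:     [ ]                 ┃        
         ┃  Active:     [x]                 ┃..      
         ┃  Priority:   [Critical         ▼]┃..      
         ┃                                  ┃..      


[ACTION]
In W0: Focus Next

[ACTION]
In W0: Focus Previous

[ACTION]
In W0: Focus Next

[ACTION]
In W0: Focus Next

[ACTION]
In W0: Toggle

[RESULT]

                          ┠──────────────────────────
                          ┃+                         
                          ┃                          
         ┏━━━━━━━━━━━━━━━━━━━━━━━━━━━━━━━━━━┓  ######
         ┃ FormWidget                       ┃##******
         ┠──────────────────────────────────┨**      
         ┃  Email:      [Alice             ]┃        
         ┃  Name:       [                  ]┃        
         ┃> Theme:      ( ) Light  ( ) Dark ┃        
         ┃  Phone:      [                  ]┃        
         ┃  Public:     [ ]                 ┃        
         ┃  Active:     [x]                 ┃..      
         ┃  Priority:   [Critical         ▼]┃..      
         ┃                                  ┃..      


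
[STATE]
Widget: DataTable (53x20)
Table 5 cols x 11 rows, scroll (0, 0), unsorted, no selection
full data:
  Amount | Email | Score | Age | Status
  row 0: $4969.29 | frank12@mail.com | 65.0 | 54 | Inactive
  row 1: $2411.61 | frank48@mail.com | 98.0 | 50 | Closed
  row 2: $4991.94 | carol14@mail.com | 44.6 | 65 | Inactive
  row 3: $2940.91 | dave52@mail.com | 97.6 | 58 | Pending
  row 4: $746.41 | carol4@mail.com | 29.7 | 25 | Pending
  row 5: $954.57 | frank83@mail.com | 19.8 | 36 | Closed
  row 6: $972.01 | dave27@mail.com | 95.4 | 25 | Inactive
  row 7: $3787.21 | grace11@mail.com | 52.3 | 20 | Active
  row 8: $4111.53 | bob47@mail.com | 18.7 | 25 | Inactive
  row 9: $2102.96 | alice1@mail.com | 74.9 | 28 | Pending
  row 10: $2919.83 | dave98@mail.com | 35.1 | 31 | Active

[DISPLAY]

Amount  │Email           │Score│Age│Status           
────────┼────────────────┼─────┼───┼────────         
$4969.29│frank12@mail.com│65.0 │54 │Inactive         
$2411.61│frank48@mail.com│98.0 │50 │Closed           
$4991.94│carol14@mail.com│44.6 │65 │Inactive         
$2940.91│dave52@mail.com │97.6 │58 │Pending          
$746.41 │carol4@mail.com │29.7 │25 │Pending          
$954.57 │frank83@mail.com│19.8 │36 │Closed           
$972.01 │dave27@mail.com │95.4 │25 │Inactive         
$3787.21│grace11@mail.com│52.3 │20 │Active           
$4111.53│bob47@mail.com  │18.7 │25 │Inactive         
$2102.96│alice1@mail.com │74.9 │28 │Pending          
$2919.83│dave98@mail.com │35.1 │31 │Active           
                                                     
                                                     
                                                     
                                                     
                                                     
                                                     
                                                     


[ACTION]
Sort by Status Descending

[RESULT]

Amount  │Email           │Score│Age│Status ▼         
────────┼────────────────┼─────┼───┼────────         
$2940.91│dave52@mail.com │97.6 │58 │Pending          
$746.41 │carol4@mail.com │29.7 │25 │Pending          
$2102.96│alice1@mail.com │74.9 │28 │Pending          
$4969.29│frank12@mail.com│65.0 │54 │Inactive         
$4991.94│carol14@mail.com│44.6 │65 │Inactive         
$972.01 │dave27@mail.com │95.4 │25 │Inactive         
$4111.53│bob47@mail.com  │18.7 │25 │Inactive         
$2411.61│frank48@mail.com│98.0 │50 │Closed           
$954.57 │frank83@mail.com│19.8 │36 │Closed           
$3787.21│grace11@mail.com│52.3 │20 │Active           
$2919.83│dave98@mail.com │35.1 │31 │Active           
                                                     
                                                     
                                                     
                                                     
                                                     
                                                     
                                                     


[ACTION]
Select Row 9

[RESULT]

Amount  │Email           │Score│Age│Status ▼         
────────┼────────────────┼─────┼───┼────────         
$2940.91│dave52@mail.com │97.6 │58 │Pending          
$746.41 │carol4@mail.com │29.7 │25 │Pending          
$2102.96│alice1@mail.com │74.9 │28 │Pending          
$4969.29│frank12@mail.com│65.0 │54 │Inactive         
$4991.94│carol14@mail.com│44.6 │65 │Inactive         
$972.01 │dave27@mail.com │95.4 │25 │Inactive         
$4111.53│bob47@mail.com  │18.7 │25 │Inactive         
$2411.61│frank48@mail.com│98.0 │50 │Closed           
$954.57 │frank83@mail.com│19.8 │36 │Closed           
>3787.21│grace11@mail.com│52.3 │20 │Active           
$2919.83│dave98@mail.com │35.1 │31 │Active           
                                                     
                                                     
                                                     
                                                     
                                                     
                                                     
                                                     


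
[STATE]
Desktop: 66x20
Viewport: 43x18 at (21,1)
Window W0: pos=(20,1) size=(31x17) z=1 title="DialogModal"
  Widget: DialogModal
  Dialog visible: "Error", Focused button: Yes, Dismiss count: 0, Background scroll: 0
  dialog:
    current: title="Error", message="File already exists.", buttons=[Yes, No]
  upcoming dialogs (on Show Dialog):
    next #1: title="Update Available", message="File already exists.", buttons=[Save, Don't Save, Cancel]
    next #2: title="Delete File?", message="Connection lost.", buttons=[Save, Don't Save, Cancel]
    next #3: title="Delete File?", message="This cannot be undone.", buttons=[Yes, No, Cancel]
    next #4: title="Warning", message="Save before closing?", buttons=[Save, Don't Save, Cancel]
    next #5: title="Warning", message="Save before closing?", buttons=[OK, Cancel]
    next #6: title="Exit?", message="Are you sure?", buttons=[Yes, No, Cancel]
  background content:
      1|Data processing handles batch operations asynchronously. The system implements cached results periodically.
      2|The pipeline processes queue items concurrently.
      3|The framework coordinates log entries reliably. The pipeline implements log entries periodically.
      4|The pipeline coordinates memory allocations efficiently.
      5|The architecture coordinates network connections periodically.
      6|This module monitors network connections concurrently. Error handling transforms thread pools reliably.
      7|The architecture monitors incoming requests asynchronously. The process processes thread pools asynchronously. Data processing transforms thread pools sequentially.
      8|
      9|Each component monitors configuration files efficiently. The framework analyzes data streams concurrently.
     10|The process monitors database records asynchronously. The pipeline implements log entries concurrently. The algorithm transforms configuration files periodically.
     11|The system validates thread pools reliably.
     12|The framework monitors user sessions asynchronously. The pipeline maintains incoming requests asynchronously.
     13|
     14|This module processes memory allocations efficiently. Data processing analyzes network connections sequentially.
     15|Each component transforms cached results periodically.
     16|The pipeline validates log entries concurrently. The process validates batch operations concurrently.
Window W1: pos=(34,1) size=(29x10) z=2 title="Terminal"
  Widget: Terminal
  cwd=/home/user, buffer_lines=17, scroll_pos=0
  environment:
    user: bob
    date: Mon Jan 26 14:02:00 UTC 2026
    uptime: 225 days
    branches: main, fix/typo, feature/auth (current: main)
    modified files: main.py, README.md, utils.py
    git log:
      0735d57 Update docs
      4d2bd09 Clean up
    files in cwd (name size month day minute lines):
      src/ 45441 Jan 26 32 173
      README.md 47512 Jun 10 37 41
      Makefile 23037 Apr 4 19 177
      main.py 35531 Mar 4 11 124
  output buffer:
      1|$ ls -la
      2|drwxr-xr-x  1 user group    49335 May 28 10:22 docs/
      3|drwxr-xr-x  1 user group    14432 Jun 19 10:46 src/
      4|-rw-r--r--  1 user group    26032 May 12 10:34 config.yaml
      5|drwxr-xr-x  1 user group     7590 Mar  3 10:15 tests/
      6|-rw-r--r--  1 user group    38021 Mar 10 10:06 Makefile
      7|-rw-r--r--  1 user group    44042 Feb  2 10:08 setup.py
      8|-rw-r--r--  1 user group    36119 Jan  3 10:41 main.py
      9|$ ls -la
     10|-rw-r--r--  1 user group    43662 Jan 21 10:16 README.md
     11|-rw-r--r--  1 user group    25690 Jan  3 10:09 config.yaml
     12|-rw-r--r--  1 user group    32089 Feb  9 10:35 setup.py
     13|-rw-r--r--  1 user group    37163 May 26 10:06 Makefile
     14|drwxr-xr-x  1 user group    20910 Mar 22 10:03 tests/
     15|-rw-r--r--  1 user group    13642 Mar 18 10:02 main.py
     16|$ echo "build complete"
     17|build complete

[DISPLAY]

━━━━━━━━━━━━━┏━━━━━━━━━━━━━━━━━━━━━━━━━━━┓ 
 DialogModal ┃ Terminal                  ┃ 
─────────────┠───────────────────────────┨ 
Data processi┃$ ls -la                   ┃ 
The pipeline ┃drwxr-xr-x  1 user group   ┃ 
The framework┃drwxr-xr-x  1 user group   ┃ 
The pipeline ┃-rw-r--r--  1 user group   ┃ 
Th┌──────────┃drwxr-xr-x  1 user group   ┃ 
Th│        Er┃-rw-r--r--  1 user group   ┃ 
Th│ File alre┗━━━━━━━━━━━━━━━━━━━━━━━━━━━┛ 
  │      [Yes]  No       │   ┃             
Ea└──────────────────────┘nfi┃             
The process monitors database┃             
The system validates thread p┃             
The framework monitors user s┃             
                             ┃             
━━━━━━━━━━━━━━━━━━━━━━━━━━━━━┛             
                                           


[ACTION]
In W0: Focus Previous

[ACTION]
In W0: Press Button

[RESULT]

━━━━━━━━━━━━━┏━━━━━━━━━━━━━━━━━━━━━━━━━━━┓ 
 DialogModal ┃ Terminal                  ┃ 
─────────────┠───────────────────────────┨ 
Data processi┃$ ls -la                   ┃ 
The pipeline ┃drwxr-xr-x  1 user group   ┃ 
The framework┃drwxr-xr-x  1 user group   ┃ 
The pipeline ┃-rw-r--r--  1 user group   ┃ 
The architect┃drwxr-xr-x  1 user group   ┃ 
This module m┃-rw-r--r--  1 user group   ┃ 
The architect┗━━━━━━━━━━━━━━━━━━━━━━━━━━━┛ 
                             ┃             
Each component monitors confi┃             
The process monitors database┃             
The system validates thread p┃             
The framework monitors user s┃             
                             ┃             
━━━━━━━━━━━━━━━━━━━━━━━━━━━━━┛             
                                           


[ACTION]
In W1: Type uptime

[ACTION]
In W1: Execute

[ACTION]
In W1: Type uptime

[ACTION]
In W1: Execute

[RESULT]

━━━━━━━━━━━━━┏━━━━━━━━━━━━━━━━━━━━━━━━━━━┓ 
 DialogModal ┃ Terminal                  ┃ 
─────────────┠───────────────────────────┨ 
Data processi┃build complete             ┃ 
The pipeline ┃$ uptime                   ┃ 
The framework┃ 10:00  up 225 days        ┃ 
The pipeline ┃$ uptime                   ┃ 
The architect┃ 10:00  up 225 days        ┃ 
This module m┃$ █                        ┃ 
The architect┗━━━━━━━━━━━━━━━━━━━━━━━━━━━┛ 
                             ┃             
Each component monitors confi┃             
The process monitors database┃             
The system validates thread p┃             
The framework monitors user s┃             
                             ┃             
━━━━━━━━━━━━━━━━━━━━━━━━━━━━━┛             
                                           


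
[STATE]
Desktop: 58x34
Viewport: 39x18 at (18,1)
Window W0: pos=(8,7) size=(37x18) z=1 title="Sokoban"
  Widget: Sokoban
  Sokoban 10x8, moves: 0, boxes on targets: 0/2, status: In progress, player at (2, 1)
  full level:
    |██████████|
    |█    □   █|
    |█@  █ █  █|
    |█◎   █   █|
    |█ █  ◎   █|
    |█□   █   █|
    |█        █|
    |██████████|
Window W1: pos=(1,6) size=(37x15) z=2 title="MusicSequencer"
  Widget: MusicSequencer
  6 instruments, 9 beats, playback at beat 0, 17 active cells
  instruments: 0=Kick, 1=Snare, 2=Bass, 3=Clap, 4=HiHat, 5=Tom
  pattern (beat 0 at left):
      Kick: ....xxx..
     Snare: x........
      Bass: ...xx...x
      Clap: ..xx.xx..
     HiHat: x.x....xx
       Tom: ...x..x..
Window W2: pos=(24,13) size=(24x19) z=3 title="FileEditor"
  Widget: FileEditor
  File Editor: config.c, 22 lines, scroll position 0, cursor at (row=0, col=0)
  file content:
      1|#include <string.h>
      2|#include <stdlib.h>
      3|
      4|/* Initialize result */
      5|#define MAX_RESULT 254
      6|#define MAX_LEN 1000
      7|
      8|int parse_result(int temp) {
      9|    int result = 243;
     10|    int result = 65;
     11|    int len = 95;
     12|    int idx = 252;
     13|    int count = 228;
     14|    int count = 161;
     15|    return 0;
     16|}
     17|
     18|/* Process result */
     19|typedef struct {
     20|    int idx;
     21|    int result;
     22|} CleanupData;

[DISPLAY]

                                       
                                       
                                       
                                       
                                       
━━━━━━━━━━━━━━━━━━━┓                   
                   ┃━━━━━━┓            
───────────────────┨      ┃            
                   ┃──────┨            
                   ┃      ┃            
                   ┃      ┃            
                   ┃      ┃            
      ┏━━━━━━━━━━━━━━━━━━━━━━┓         
      ┃ FileEditor           ┃         
      ┠──────────────────────┨         
      ┃█include <string.h>  ▲┃         
      ┃#include <stdlib.h>  █┃         
      ┃                     ░┃         


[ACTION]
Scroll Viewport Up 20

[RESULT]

                                       
                                       
                                       
                                       
                                       
                                       
━━━━━━━━━━━━━━━━━━━┓                   
                   ┃━━━━━━┓            
───────────────────┨      ┃            
                   ┃──────┨            
                   ┃      ┃            
                   ┃      ┃            
                   ┃      ┃            
      ┏━━━━━━━━━━━━━━━━━━━━━━┓         
      ┃ FileEditor           ┃         
      ┠──────────────────────┨         
      ┃█include <string.h>  ▲┃         
      ┃#include <stdlib.h>  █┃         


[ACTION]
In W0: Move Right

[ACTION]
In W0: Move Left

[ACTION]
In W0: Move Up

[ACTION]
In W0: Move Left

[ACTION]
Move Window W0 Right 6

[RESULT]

                                       
                                       
                                       
                                       
                                       
                                       
━━━━━━━━━━━━━━━━━━━┓                   
                   ┃━━━━━━━━━━━━┓      
───────────────────┨            ┃      
                   ┃────────────┨      
                   ┃            ┃      
                   ┃            ┃      
                   ┃            ┃      
      ┏━━━━━━━━━━━━━━━━━━━━━━┓  ┃      
      ┃ FileEditor           ┃  ┃      
      ┠──────────────────────┨  ┃      
      ┃█include <string.h>  ▲┃  ┃      
      ┃#include <stdlib.h>  █┃  ┃      


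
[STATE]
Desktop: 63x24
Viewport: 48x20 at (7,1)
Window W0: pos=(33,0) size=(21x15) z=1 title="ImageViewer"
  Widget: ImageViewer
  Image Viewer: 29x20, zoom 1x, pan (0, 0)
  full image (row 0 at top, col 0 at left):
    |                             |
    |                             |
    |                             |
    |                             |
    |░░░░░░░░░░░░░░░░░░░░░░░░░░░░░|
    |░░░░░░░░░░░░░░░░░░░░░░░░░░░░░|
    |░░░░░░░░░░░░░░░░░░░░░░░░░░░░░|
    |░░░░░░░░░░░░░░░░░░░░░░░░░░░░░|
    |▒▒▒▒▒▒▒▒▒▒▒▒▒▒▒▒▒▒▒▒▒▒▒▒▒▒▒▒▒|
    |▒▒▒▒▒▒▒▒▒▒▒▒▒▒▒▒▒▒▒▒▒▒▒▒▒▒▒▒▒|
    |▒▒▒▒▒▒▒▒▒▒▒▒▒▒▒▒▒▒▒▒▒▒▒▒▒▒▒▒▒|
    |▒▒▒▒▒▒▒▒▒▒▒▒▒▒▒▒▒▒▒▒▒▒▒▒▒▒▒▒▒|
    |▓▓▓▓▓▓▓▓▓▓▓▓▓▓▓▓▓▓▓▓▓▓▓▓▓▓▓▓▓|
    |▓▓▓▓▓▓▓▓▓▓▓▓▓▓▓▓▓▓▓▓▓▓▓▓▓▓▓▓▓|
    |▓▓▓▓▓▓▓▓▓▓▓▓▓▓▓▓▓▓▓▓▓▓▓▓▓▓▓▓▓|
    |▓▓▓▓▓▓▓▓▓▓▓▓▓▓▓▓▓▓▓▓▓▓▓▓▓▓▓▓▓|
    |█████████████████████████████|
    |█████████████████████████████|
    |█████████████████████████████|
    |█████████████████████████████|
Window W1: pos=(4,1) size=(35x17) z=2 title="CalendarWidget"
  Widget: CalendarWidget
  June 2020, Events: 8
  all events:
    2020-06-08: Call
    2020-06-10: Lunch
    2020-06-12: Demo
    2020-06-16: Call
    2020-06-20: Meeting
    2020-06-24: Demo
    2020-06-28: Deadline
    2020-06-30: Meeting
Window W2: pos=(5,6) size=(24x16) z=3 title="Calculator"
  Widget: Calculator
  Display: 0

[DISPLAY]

━━━━━━━━━━━━━━━━━━━━━━━━━━━━━━━┓eViewer       ┃ 
alendarWidget                  ┃──────────────┨ 
───────────────────────────────┨              ┃ 
          June 2020            ┃              ┃ 
 Tu We Th Fr Sa Su             ┃              ┃ 
━━━━━━━━━━━━━━━━━━━━━┓         ┃              ┃ 
Calculator           ┃         ┃░░░░░░░░░░░░░░┃ 
─────────────────────┨         ┃░░░░░░░░░░░░░░┃ 
                    0┃         ┃░░░░░░░░░░░░░░┃ 
───┬───┬───┬───┐     ┃         ┃░░░░░░░░░░░░░░┃ 
 7 │ 8 │ 9 │ ÷ │     ┃         ┃▒▒▒▒▒▒▒▒▒▒▒▒▒▒┃ 
───┼───┼───┼───┤     ┃         ┃▒▒▒▒▒▒▒▒▒▒▒▒▒▒┃ 
 4 │ 5 │ 6 │ × │     ┃         ┃▒▒▒▒▒▒▒▒▒▒▒▒▒▒┃ 
───┼───┼───┼───┤     ┃         ┃━━━━━━━━━━━━━━┛ 
 1 │ 2 │ 3 │ - │     ┃         ┃                
───┼───┼───┼───┤     ┃         ┃                
 0 │ . │ = │ + │     ┃━━━━━━━━━┛                
───┼───┼───┼───┤     ┃                          
 C │ MC│ MR│ M+│     ┃                          
───┴───┴───┴───┘     ┃                          


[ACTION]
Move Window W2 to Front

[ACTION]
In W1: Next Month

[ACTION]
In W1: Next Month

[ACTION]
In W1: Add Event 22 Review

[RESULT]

━━━━━━━━━━━━━━━━━━━━━━━━━━━━━━━┓eViewer       ┃ 
alendarWidget                  ┃──────────────┨ 
───────────────────────────────┨              ┃ 
         August 2020           ┃              ┃ 
 Tu We Th Fr Sa Su             ┃              ┃ 
━━━━━━━━━━━━━━━━━━━━━┓         ┃              ┃ 
Calculator           ┃         ┃░░░░░░░░░░░░░░┃ 
─────────────────────┨         ┃░░░░░░░░░░░░░░┃ 
                    0┃         ┃░░░░░░░░░░░░░░┃ 
───┬───┬───┬───┐     ┃         ┃░░░░░░░░░░░░░░┃ 
 7 │ 8 │ 9 │ ÷ │     ┃         ┃▒▒▒▒▒▒▒▒▒▒▒▒▒▒┃ 
───┼───┼───┼───┤     ┃         ┃▒▒▒▒▒▒▒▒▒▒▒▒▒▒┃ 
 4 │ 5 │ 6 │ × │     ┃         ┃▒▒▒▒▒▒▒▒▒▒▒▒▒▒┃ 
───┼───┼───┼───┤     ┃         ┃━━━━━━━━━━━━━━┛ 
 1 │ 2 │ 3 │ - │     ┃         ┃                
───┼───┼───┼───┤     ┃         ┃                
 0 │ . │ = │ + │     ┃━━━━━━━━━┛                
───┼───┼───┼───┤     ┃                          
 C │ MC│ MR│ M+│     ┃                          
───┴───┴───┴───┘     ┃                          


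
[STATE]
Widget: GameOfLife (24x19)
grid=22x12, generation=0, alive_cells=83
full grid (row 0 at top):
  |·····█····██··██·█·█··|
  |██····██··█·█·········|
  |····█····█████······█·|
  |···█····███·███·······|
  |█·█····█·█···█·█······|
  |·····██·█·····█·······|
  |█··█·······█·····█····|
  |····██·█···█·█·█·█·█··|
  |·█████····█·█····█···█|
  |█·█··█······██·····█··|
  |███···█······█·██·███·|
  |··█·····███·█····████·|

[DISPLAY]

Gen: 0                  
·····█····██··██·█·█··  
██····██··█·█·········  
····█····█████······█·  
···█····███·███·······  
█·█····█·█···█·█······  
·····██·█·····█·······  
█··█·······█·····█····  
····██·█···█·█·█·█·█··  
·█████····█·█····█···█  
█·█··█······██·····█··  
███···█······█·██·███·  
··█·····███·█····████·  
                        
                        
                        
                        
                        
                        


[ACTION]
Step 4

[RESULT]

Gen: 4                  
······█···············  
······█···············  
······█···············  
·····███··············  
·····██·██············  
········███████·······  
········█····█········  
·█·······█···██··██···  
█·██·····█··█·····██··  
···██·····█·█·····██··  
··███·····██···█··█···  
················██····  
                        
                        
                        
                        
                        
                        


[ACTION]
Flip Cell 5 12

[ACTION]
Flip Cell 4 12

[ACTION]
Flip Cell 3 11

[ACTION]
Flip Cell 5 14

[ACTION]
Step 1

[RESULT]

Gen: 5                  
······················  
·····███··············  
······················  
········█·············  
·····█······█·········  
··········██·█········  
········█····█········  
·██·····██··███··███··  
·████····████·········  
·█·······██·█····█····  
··█·█·····██····█·██··  
···█············██····  
                        
                        
                        
                        
                        
                        


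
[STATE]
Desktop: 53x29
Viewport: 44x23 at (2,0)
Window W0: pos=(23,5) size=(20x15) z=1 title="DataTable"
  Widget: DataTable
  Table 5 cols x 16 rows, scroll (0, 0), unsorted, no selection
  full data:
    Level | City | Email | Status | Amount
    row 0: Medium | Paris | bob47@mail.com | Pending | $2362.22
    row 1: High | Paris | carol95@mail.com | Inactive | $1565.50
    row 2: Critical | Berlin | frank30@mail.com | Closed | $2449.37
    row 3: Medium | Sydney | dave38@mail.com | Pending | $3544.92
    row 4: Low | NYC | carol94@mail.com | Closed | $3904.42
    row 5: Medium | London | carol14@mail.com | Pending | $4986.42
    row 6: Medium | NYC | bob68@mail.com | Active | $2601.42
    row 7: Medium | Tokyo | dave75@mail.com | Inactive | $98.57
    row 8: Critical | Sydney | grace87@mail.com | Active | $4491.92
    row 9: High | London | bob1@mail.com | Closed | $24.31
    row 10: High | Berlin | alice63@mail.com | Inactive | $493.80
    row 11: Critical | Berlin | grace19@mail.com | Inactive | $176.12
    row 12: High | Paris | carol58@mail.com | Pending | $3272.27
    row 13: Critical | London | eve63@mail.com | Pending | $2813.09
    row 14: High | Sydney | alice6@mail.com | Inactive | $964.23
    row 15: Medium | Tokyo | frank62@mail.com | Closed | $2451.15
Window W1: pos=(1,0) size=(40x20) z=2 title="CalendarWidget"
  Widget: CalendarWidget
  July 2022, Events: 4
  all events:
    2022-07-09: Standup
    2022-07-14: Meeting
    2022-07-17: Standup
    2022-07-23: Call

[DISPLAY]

━━━━━━━━━━━━━━━━━━━━━━━━━━━━━━━━━━━━━━┓     
 CalendarWidget                       ┃     
──────────────────────────────────────┨     
              July 2022               ┃     
Mo Tu We Th Fr Sa Su                  ┃     
             1  2  3                  ┃━┓   
 4  5  6  7  8  9* 10                 ┃ ┃   
11 12 13 14* 15 16 17*                ┃─┨   
18 19 20 21 22 23* 24                 ┃m┃   
25 26 27 28 29 30 31                  ┃─┃   
                                      ┃o┃   
                                      ┃a┃   
                                      ┃r┃   
                                      ┃a┃   
                                      ┃a┃   
                                      ┃a┃   
                                      ┃o┃   
                                      ┃a┃   
                                      ┃r┃   
━━━━━━━━━━━━━━━━━━━━━━━━━━━━━━━━━━━━━━┛━┛   
                                            
                                            
                                            


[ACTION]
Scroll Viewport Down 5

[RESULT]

             1  2  3                  ┃━┓   
 4  5  6  7  8  9* 10                 ┃ ┃   
11 12 13 14* 15 16 17*                ┃─┨   
18 19 20 21 22 23* 24                 ┃m┃   
25 26 27 28 29 30 31                  ┃─┃   
                                      ┃o┃   
                                      ┃a┃   
                                      ┃r┃   
                                      ┃a┃   
                                      ┃a┃   
                                      ┃a┃   
                                      ┃o┃   
                                      ┃a┃   
                                      ┃r┃   
━━━━━━━━━━━━━━━━━━━━━━━━━━━━━━━━━━━━━━┛━┛   
                                            
                                            
                                            
                                            
                                            
                                            
                                            
                                            


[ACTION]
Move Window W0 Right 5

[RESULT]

             1  2  3                  ┃━━━━━
 4  5  6  7  8  9* 10                 ┃     
11 12 13 14* 15 16 17*                ┃─────
18 19 20 21 22 23* 24                 ┃y  │E
25 26 27 28 29 30 31                  ┃───┼─
                                      ┃is │b
                                      ┃is │c
                                      ┃lin│f
                                      ┃ney│d
                                      ┃   │c
                                      ┃don│c
                                      ┃   │b
                                      ┃yo │d
                                      ┃ney│g
━━━━━━━━━━━━━━━━━━━━━━━━━━━━━━━━━━━━━━┛━━━━━
                                            
                                            
                                            
                                            
                                            
                                            
                                            
                                            


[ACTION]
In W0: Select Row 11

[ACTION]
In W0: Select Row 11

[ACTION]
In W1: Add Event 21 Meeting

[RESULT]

             1  2  3                  ┃━━━━━
 4  5  6  7  8  9* 10                 ┃     
11 12 13 14* 15 16 17*                ┃─────
18 19 20 21* 22 23* 24                ┃y  │E
25 26 27 28 29 30 31                  ┃───┼─
                                      ┃is │b
                                      ┃is │c
                                      ┃lin│f
                                      ┃ney│d
                                      ┃   │c
                                      ┃don│c
                                      ┃   │b
                                      ┃yo │d
                                      ┃ney│g
━━━━━━━━━━━━━━━━━━━━━━━━━━━━━━━━━━━━━━┛━━━━━
                                            
                                            
                                            
                                            
                                            
                                            
                                            
                                            
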